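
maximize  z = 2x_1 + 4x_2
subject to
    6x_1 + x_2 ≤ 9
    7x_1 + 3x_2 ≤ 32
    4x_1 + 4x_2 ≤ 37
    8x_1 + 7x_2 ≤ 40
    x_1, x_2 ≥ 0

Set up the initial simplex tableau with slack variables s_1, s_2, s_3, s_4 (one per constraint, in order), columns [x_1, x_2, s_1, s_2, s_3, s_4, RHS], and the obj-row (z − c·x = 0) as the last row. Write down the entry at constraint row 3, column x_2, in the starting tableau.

4

Constraint 3 has coefficient 4 on x_2.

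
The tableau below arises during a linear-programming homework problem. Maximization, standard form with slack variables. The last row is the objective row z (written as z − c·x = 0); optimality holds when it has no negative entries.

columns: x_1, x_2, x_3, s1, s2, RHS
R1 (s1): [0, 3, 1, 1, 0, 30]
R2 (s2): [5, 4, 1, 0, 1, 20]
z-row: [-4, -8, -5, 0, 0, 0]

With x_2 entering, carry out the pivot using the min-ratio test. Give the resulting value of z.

40

Ratio test on column x_2 — row 1: 30/3 = 10; row 2: 20/4 = 5. Minimum is 5 at row 2 (s2 leaves); pivot element 4.
Pivot on row 2; the z-row RHS becomes 0 − (-8)·5 = 40.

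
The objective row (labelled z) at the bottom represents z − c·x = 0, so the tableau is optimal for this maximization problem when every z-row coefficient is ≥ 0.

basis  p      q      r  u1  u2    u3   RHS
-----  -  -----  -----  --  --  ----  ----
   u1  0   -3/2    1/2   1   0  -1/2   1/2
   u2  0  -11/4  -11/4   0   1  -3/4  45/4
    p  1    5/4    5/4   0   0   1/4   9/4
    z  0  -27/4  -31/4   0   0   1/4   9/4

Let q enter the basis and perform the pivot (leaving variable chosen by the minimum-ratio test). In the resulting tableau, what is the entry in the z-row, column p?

27/5

Ratio test on column q — row 1: entry -3/2 ≤ 0; row 2: entry -11/4 ≤ 0; row 3: (9/4)/(5/4) = 9/5. Minimum is 9/5 at row 3 (p leaves); pivot element 5/4.
Divide row 3 by 5/4; eliminate column q from the other rows.
z-row update in column p: 0 − (-27/4)·(4/5) = 27/5.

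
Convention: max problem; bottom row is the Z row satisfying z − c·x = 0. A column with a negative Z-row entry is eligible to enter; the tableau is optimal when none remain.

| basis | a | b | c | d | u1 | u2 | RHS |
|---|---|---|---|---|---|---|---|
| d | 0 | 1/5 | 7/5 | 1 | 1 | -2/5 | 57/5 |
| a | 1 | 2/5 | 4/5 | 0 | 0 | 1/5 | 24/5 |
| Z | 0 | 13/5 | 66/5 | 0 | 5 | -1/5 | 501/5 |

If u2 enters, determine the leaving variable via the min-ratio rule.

Column u2 entries and ratios — d: -2/5 ≤ 0, skip; a: (24/5)/(1/5) = 24.
Smallest ratio is 24 in the row of a, so a leaves.

a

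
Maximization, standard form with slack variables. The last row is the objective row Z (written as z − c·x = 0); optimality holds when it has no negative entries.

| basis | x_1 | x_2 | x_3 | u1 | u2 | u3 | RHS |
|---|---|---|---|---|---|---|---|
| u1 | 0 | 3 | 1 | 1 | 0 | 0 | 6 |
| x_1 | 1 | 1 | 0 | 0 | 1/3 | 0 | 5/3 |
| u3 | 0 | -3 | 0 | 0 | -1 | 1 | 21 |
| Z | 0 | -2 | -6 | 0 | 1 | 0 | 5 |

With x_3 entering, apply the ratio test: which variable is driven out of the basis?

Column x_3 entries and ratios — u1: 6/1 = 6; x_1: 0 ≤ 0, skip; u3: 0 ≤ 0, skip.
Smallest ratio is 6 in the row of u1, so u1 leaves.

u1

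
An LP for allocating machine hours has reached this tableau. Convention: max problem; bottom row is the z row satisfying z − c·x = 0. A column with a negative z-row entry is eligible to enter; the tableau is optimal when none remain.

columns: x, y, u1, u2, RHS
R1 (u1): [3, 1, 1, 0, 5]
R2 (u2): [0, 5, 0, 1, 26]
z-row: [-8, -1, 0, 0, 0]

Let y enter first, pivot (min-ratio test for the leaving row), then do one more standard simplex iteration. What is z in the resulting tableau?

Ratio test on column y — row 1: 5/1 = 5; row 2: 26/5 = 26/5. Minimum is 5 at row 1 (u1 leaves); pivot element 1.
Pivot on row 1; the z-row RHS becomes 0 − (-1)·5 = 5.
Next entering variable (most negative z-row entry -5): x.
Ratio test on column x — row 1: 5/3 = 5/3; row 2: entry -15 ≤ 0. Minimum is 5/3 at row 1 (y leaves); pivot element 3.
After the second pivot the z-row RHS is 5 − (-5)·(5/3) = 40/3.

40/3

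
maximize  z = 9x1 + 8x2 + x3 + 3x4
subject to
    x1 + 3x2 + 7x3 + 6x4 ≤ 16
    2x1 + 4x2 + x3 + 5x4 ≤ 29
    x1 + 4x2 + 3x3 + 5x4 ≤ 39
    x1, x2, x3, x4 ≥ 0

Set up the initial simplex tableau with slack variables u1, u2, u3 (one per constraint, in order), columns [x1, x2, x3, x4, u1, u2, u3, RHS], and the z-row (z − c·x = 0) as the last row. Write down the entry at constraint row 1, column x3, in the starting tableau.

7

Constraint 1 has coefficient 7 on x3.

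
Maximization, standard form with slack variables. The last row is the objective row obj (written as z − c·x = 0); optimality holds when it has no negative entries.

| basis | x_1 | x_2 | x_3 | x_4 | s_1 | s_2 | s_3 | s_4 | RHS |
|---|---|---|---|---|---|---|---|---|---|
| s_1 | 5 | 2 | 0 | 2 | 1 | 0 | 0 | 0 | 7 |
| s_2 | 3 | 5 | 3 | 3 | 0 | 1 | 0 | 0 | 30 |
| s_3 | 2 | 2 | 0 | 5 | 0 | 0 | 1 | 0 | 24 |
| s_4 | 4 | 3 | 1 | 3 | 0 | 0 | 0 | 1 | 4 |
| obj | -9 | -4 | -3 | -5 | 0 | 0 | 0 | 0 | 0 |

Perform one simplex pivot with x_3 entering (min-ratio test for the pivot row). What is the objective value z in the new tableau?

12

Ratio test on column x_3 — row 1: entry 0 ≤ 0; row 2: 30/3 = 10; row 3: entry 0 ≤ 0; row 4: 4/1 = 4. Minimum is 4 at row 4 (s_4 leaves); pivot element 1.
Pivot on row 4; the obj-row RHS becomes 0 − (-3)·4 = 12.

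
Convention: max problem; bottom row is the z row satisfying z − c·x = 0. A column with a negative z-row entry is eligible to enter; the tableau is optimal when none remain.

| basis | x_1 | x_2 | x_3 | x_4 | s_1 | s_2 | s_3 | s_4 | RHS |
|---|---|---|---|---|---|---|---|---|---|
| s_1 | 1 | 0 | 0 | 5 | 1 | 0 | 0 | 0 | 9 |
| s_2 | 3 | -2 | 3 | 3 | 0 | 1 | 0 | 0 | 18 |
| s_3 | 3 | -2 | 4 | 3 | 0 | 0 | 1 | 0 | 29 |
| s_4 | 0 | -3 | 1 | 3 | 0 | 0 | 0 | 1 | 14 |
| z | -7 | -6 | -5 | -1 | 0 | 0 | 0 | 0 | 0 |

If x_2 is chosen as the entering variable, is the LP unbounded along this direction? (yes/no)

yes

Every constraint-row entry in column x_2 is ≤ 0, so increasing x_2 is unbounded.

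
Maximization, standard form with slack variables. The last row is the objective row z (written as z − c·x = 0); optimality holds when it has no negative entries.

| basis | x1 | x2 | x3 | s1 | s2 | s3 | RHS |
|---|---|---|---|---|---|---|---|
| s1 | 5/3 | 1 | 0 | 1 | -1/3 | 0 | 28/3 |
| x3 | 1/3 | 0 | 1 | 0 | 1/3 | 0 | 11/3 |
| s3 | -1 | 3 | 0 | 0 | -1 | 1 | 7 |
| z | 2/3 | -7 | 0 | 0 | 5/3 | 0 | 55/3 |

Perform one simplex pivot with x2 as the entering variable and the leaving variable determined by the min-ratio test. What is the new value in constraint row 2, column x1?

1/3

Ratio test on column x2 — row 1: (28/3)/1 = 28/3; row 2: entry 0 ≤ 0; row 3: 7/3 = 7/3. Minimum is 7/3 at row 3 (s3 leaves); pivot element 3.
Divide row 3 by 3; eliminate column x2 from the other rows.
Row 2 update in column x1: 1/3 − 0·(-1/3) = 1/3.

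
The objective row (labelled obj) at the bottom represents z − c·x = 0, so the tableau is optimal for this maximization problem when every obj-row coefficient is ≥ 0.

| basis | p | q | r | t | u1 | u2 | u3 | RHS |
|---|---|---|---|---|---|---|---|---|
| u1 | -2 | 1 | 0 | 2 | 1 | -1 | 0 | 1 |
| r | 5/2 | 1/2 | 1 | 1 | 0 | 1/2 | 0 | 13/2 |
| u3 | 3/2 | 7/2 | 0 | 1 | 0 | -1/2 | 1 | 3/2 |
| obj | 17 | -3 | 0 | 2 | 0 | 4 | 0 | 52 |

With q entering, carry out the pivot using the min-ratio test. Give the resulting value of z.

Ratio test on column q — row 1: 1/1 = 1; row 2: (13/2)/(1/2) = 13; row 3: (3/2)/(7/2) = 3/7. Minimum is 3/7 at row 3 (u3 leaves); pivot element 7/2.
Pivot on row 3; the obj-row RHS becomes 52 − (-3)·(3/7) = 373/7.

373/7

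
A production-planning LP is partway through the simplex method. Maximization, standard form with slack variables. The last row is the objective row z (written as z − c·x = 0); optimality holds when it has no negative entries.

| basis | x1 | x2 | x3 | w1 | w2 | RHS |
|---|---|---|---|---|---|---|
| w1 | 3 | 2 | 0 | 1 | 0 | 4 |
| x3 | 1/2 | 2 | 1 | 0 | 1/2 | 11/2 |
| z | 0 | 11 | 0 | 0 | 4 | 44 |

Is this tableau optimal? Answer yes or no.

yes

Every z-row coefficient is ≥ 0, so the tableau is optimal.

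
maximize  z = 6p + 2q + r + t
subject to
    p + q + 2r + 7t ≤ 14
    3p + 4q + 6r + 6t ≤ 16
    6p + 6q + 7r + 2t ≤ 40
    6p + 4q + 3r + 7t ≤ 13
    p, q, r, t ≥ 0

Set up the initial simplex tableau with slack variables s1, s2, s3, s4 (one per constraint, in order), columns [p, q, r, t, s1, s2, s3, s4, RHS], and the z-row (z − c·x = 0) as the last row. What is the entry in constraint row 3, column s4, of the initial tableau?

Slack s4 belongs to constraint 4; its column is the unit vector e_4, so the entry in row 3 is 0.

0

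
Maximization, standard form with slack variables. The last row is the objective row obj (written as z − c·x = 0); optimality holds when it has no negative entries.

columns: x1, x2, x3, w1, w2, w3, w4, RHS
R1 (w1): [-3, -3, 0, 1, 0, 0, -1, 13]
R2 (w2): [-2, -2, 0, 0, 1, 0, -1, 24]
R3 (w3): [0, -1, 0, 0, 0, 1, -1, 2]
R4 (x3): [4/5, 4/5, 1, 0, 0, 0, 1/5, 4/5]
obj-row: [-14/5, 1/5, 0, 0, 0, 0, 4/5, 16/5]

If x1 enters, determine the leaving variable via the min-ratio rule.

x3

Column x1 entries and ratios — w1: -3 ≤ 0, skip; w2: -2 ≤ 0, skip; w3: 0 ≤ 0, skip; x3: (4/5)/(4/5) = 1.
Smallest ratio is 1 in the row of x3, so x3 leaves.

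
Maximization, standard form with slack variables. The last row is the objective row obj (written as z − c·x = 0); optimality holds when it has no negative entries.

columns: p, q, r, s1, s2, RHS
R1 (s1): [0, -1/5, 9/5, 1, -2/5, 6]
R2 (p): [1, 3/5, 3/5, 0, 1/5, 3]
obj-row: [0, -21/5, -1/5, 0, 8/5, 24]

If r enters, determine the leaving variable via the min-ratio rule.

s1

Column r entries and ratios — s1: 6/(9/5) = 10/3; p: 3/(3/5) = 5.
Smallest ratio is 10/3 in the row of s1, so s1 leaves.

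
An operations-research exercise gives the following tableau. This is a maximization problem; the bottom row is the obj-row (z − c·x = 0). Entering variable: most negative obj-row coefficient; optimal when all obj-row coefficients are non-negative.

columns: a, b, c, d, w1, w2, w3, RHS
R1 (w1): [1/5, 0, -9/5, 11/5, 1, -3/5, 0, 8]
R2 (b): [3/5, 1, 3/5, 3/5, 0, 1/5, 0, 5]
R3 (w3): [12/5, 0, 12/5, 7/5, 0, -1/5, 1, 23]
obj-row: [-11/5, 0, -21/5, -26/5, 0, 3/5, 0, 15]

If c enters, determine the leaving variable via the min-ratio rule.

b

Column c entries and ratios — w1: -9/5 ≤ 0, skip; b: 5/(3/5) = 25/3; w3: 23/(12/5) = 115/12.
Smallest ratio is 25/3 in the row of b, so b leaves.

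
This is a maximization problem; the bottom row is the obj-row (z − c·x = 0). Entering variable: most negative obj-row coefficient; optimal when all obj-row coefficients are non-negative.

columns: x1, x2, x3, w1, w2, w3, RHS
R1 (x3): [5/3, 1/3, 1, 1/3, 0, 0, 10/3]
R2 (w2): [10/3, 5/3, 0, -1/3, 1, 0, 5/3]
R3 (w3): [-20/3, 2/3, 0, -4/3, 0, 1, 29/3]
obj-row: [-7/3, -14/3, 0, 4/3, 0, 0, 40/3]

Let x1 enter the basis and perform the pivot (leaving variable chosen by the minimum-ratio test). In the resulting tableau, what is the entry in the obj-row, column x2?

Ratio test on column x1 — row 1: (10/3)/(5/3) = 2; row 2: (5/3)/(10/3) = 1/2; row 3: entry -20/3 ≤ 0. Minimum is 1/2 at row 2 (w2 leaves); pivot element 10/3.
Divide row 2 by 10/3; eliminate column x1 from the other rows.
obj-row update in column x2: -14/3 − (-7/3)·(1/2) = -7/2.

-7/2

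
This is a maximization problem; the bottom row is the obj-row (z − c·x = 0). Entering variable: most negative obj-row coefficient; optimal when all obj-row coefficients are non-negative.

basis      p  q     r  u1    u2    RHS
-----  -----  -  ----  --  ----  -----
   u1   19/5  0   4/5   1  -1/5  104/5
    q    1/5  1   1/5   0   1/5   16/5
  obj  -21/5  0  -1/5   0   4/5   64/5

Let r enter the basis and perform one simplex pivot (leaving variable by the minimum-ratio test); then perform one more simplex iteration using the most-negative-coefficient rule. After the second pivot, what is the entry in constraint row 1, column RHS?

8/3

Ratio test on column r — row 1: (104/5)/(4/5) = 26; row 2: (16/5)/(1/5) = 16. Minimum is 16 at row 2 (q leaves); pivot element 1/5.
Divide row 2 by 1/5; eliminate column r from the other rows.
Second iteration: most negative obj-row entry is -4 in column p, so p enters.
Ratio test on column p — row 1: 8/3 = 8/3; row 2: 16/1 = 16. Minimum is 8/3 at row 1 (u1 leaves); pivot element 3.
Divide row 1 by 3; eliminate column p from the other rows.
After both pivots, the entry at constraint row 1, column RHS is 8/3.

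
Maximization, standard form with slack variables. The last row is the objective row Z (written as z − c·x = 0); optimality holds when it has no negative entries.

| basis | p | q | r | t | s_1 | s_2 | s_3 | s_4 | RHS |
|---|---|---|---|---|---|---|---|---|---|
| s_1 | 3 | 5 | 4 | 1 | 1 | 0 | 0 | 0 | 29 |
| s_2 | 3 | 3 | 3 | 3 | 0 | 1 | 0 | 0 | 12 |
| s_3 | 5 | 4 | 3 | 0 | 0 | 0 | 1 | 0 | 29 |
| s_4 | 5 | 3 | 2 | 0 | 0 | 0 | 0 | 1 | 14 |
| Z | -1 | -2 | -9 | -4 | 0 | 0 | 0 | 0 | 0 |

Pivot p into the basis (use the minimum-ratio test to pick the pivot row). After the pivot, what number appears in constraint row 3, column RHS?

Ratio test on column p — row 1: 29/3 = 29/3; row 2: 12/3 = 4; row 3: 29/5 = 29/5; row 4: 14/5 = 14/5. Minimum is 14/5 at row 4 (s_4 leaves); pivot element 5.
Divide row 4 by 5; eliminate column p from the other rows.
Row 3 update in column RHS: 29 − 5·(14/5) = 15.

15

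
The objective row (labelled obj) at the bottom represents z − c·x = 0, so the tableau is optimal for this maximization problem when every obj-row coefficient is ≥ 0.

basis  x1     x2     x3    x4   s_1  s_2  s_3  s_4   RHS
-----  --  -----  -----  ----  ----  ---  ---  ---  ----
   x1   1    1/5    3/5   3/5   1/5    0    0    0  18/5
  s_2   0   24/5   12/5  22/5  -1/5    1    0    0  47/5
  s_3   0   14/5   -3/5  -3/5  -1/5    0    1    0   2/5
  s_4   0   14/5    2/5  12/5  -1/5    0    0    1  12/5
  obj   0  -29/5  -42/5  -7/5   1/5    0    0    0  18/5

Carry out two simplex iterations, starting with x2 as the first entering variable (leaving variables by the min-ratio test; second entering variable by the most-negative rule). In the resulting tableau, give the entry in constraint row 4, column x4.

3

Ratio test on column x2 — row 1: (18/5)/(1/5) = 18; row 2: (47/5)/(24/5) = 47/24; row 3: (2/5)/(14/5) = 1/7; row 4: (12/5)/(14/5) = 6/7. Minimum is 1/7 at row 3 (s_3 leaves); pivot element 14/5.
Divide row 3 by 14/5; eliminate column x2 from the other rows.
Second iteration: most negative obj-row entry is -135/14 in column x3, so x3 enters.
Ratio test on column x3 — row 1: (25/7)/(9/14) = 50/9; row 2: (61/7)/(24/7) = 61/24; row 3: entry -3/14 ≤ 0; row 4: 2/1 = 2. Minimum is 2 at row 4 (s_4 leaves); pivot element 1.
Divide row 4 by 1; eliminate column x3 from the other rows.
After both pivots, the entry at constraint row 4, column x4 is 3.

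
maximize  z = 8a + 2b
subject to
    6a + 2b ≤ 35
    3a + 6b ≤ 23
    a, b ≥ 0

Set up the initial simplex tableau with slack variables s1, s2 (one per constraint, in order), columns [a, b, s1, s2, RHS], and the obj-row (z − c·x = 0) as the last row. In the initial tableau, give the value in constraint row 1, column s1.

1

Slack s1 belongs to constraint 1; its column is the unit vector e_1, so the entry in row 1 is 1.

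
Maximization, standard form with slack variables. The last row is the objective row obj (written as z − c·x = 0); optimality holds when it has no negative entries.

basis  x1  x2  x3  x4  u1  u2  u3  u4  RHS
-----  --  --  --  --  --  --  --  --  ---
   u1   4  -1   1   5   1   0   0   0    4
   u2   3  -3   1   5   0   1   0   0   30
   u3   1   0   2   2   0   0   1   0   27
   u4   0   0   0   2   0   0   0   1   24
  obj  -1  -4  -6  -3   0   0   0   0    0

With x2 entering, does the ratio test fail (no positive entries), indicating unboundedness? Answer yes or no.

yes

Every constraint-row entry in column x2 is ≤ 0, so increasing x2 is unbounded.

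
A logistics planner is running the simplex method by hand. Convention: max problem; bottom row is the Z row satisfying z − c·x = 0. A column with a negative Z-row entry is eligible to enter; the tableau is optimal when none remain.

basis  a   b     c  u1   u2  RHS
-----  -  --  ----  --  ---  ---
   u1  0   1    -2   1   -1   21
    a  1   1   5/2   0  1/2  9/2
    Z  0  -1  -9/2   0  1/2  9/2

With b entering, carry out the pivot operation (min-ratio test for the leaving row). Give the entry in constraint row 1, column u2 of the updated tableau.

Ratio test on column b — row 1: 21/1 = 21; row 2: (9/2)/1 = 9/2. Minimum is 9/2 at row 2 (a leaves); pivot element 1.
Divide row 2 by 1; eliminate column b from the other rows.
Row 1 update in column u2: -1 − 1·(1/2) = -3/2.

-3/2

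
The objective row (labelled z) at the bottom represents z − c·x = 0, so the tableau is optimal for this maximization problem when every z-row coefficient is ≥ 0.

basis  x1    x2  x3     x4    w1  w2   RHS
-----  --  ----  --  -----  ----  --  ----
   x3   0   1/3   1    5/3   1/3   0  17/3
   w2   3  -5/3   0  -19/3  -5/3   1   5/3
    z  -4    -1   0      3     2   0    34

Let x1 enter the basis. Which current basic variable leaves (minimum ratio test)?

w2

Column x1 entries and ratios — x3: 0 ≤ 0, skip; w2: (5/3)/3 = 5/9.
Smallest ratio is 5/9 in the row of w2, so w2 leaves.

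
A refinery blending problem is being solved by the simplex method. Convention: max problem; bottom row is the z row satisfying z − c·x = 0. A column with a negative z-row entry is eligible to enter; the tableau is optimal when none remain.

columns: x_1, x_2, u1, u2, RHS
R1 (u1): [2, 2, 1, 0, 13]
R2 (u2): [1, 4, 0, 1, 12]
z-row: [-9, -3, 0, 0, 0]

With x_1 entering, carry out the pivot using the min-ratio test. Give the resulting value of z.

117/2

Ratio test on column x_1 — row 1: 13/2 = 13/2; row 2: 12/1 = 12. Minimum is 13/2 at row 1 (u1 leaves); pivot element 2.
Pivot on row 1; the z-row RHS becomes 0 − (-9)·(13/2) = 117/2.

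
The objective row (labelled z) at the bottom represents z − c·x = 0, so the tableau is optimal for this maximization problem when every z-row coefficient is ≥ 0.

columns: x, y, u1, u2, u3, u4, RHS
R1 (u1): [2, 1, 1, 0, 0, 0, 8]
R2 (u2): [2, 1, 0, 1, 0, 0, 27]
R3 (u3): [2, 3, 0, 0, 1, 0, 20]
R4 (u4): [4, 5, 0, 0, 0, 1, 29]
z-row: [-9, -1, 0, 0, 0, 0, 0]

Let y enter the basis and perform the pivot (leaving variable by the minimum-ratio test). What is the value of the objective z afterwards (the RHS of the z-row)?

29/5

Ratio test on column y — row 1: 8/1 = 8; row 2: 27/1 = 27; row 3: 20/3 = 20/3; row 4: 29/5 = 29/5. Minimum is 29/5 at row 4 (u4 leaves); pivot element 5.
Pivot on row 4; the z-row RHS becomes 0 − (-1)·(29/5) = 29/5.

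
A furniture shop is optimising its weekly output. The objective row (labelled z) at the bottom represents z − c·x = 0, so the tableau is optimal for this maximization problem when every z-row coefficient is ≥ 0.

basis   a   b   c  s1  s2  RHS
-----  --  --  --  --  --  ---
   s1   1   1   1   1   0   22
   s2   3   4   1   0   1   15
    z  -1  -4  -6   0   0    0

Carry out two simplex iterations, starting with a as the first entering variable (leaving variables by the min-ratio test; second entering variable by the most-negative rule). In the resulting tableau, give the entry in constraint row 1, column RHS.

7

Ratio test on column a — row 1: 22/1 = 22; row 2: 15/3 = 5. Minimum is 5 at row 2 (s2 leaves); pivot element 3.
Divide row 2 by 3; eliminate column a from the other rows.
Second iteration: most negative z-row entry is -17/3 in column c, so c enters.
Ratio test on column c — row 1: 17/(2/3) = 51/2; row 2: 5/(1/3) = 15. Minimum is 15 at row 2 (a leaves); pivot element 1/3.
Divide row 2 by 1/3; eliminate column c from the other rows.
After both pivots, the entry at constraint row 1, column RHS is 7.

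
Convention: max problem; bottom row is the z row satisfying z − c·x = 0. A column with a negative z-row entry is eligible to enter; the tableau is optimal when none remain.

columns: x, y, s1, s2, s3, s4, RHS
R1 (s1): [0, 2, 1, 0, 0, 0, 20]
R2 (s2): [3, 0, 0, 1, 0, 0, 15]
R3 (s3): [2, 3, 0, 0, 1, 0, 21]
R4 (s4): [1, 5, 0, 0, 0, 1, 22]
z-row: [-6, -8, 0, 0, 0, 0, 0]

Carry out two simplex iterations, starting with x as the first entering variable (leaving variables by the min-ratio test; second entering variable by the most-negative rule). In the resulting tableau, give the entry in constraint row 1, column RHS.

Ratio test on column x — row 1: entry 0 ≤ 0; row 2: 15/3 = 5; row 3: 21/2 = 21/2; row 4: 22/1 = 22. Minimum is 5 at row 2 (s2 leaves); pivot element 3.
Divide row 2 by 3; eliminate column x from the other rows.
Second iteration: most negative z-row entry is -8 in column y, so y enters.
Ratio test on column y — row 1: 20/2 = 10; row 2: entry 0 ≤ 0; row 3: 11/3 = 11/3; row 4: 17/5 = 17/5. Minimum is 17/5 at row 4 (s4 leaves); pivot element 5.
Divide row 4 by 5; eliminate column y from the other rows.
After both pivots, the entry at constraint row 1, column RHS is 66/5.

66/5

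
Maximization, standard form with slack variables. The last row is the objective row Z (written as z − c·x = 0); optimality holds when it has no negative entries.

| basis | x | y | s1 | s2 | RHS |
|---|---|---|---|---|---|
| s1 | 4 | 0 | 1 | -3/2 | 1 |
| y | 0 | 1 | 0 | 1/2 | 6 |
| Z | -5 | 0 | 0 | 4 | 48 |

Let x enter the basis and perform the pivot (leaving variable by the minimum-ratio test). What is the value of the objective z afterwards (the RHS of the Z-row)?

197/4

Ratio test on column x — row 1: 1/4 = 1/4; row 2: entry 0 ≤ 0. Minimum is 1/4 at row 1 (s1 leaves); pivot element 4.
Pivot on row 1; the Z-row RHS becomes 48 − (-5)·(1/4) = 197/4.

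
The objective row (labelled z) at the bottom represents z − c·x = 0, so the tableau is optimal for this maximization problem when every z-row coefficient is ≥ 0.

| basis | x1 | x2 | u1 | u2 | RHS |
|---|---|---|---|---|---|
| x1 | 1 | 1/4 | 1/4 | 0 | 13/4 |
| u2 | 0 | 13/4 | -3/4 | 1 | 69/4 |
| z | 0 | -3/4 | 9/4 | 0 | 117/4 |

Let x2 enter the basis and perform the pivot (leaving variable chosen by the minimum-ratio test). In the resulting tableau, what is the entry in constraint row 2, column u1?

Ratio test on column x2 — row 1: (13/4)/(1/4) = 13; row 2: (69/4)/(13/4) = 69/13. Minimum is 69/13 at row 2 (u2 leaves); pivot element 13/4.
Divide row 2 by 13/4; eliminate column x2 from the other rows.
In the new row 2, the u1 entry is the old entry divided by the pivot: (-3/4)/(13/4) = -3/13.

-3/13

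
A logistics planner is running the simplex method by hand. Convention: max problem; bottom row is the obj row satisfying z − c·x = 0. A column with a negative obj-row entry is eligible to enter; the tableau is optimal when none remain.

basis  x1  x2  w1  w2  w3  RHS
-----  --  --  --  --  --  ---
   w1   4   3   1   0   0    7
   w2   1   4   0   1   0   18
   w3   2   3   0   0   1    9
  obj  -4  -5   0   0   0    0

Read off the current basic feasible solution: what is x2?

0

x2 is not in the basis, so in the current basic feasible solution x2 = 0.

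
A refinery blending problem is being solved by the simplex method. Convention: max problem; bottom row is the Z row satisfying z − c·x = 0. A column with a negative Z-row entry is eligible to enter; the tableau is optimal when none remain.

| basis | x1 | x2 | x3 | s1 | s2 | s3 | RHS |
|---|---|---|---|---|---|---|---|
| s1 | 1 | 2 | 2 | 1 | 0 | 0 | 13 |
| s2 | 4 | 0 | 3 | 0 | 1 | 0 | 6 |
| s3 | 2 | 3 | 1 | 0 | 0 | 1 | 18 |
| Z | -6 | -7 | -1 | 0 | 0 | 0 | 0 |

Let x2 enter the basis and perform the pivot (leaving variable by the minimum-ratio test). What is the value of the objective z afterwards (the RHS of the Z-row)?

Ratio test on column x2 — row 1: 13/2 = 13/2; row 2: entry 0 ≤ 0; row 3: 18/3 = 6. Minimum is 6 at row 3 (s3 leaves); pivot element 3.
Pivot on row 3; the Z-row RHS becomes 0 − (-7)·6 = 42.

42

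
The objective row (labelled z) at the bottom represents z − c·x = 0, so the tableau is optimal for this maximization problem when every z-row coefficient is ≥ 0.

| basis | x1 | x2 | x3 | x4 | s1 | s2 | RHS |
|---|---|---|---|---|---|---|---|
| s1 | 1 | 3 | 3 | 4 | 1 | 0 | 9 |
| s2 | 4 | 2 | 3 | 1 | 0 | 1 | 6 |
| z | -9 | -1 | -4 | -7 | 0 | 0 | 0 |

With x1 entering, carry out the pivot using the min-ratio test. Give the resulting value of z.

27/2

Ratio test on column x1 — row 1: 9/1 = 9; row 2: 6/4 = 3/2. Minimum is 3/2 at row 2 (s2 leaves); pivot element 4.
Pivot on row 2; the z-row RHS becomes 0 − (-9)·(3/2) = 27/2.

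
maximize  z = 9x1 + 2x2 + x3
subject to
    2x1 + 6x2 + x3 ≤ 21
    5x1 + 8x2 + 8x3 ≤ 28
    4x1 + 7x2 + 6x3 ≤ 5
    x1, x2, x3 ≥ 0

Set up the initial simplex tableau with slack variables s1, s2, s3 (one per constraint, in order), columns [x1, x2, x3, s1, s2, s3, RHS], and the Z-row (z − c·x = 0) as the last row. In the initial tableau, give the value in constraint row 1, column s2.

0

Slack s2 belongs to constraint 2; its column is the unit vector e_2, so the entry in row 1 is 0.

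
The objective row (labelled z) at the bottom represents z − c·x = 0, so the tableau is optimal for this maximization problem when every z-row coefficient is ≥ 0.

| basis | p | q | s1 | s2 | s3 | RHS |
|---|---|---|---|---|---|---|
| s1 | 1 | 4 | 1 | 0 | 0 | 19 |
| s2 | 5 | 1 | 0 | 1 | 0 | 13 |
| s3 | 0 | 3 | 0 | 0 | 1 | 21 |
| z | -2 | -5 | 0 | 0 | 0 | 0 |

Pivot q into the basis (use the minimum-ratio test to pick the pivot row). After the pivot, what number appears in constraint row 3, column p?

-3/4

Ratio test on column q — row 1: 19/4 = 19/4; row 2: 13/1 = 13; row 3: 21/3 = 7. Minimum is 19/4 at row 1 (s1 leaves); pivot element 4.
Divide row 1 by 4; eliminate column q from the other rows.
Row 3 update in column p: 0 − 3·(1/4) = -3/4.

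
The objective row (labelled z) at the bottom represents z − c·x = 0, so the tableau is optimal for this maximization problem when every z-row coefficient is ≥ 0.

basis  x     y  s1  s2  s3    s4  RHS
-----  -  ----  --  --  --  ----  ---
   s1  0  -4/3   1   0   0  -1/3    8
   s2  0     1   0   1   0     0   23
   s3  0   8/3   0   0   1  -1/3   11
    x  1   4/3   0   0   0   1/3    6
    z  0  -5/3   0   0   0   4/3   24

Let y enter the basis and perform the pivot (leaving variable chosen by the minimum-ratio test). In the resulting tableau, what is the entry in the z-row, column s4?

9/8

Ratio test on column y — row 1: entry -4/3 ≤ 0; row 2: 23/1 = 23; row 3: 11/(8/3) = 33/8; row 4: 6/(4/3) = 9/2. Minimum is 33/8 at row 3 (s3 leaves); pivot element 8/3.
Divide row 3 by 8/3; eliminate column y from the other rows.
z-row update in column s4: 4/3 − (-5/3)·(-1/8) = 9/8.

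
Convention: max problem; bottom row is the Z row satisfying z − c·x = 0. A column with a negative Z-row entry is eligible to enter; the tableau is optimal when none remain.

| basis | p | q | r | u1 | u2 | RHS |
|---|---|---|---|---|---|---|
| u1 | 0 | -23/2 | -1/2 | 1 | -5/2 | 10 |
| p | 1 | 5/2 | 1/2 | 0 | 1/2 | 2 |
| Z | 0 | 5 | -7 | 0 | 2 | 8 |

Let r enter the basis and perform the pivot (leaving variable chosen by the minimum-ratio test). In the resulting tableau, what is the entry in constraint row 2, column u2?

Ratio test on column r — row 1: entry -1/2 ≤ 0; row 2: 2/(1/2) = 4. Minimum is 4 at row 2 (p leaves); pivot element 1/2.
Divide row 2 by 1/2; eliminate column r from the other rows.
In the new row 2, the u2 entry is the old entry divided by the pivot: (1/2)/(1/2) = 1.

1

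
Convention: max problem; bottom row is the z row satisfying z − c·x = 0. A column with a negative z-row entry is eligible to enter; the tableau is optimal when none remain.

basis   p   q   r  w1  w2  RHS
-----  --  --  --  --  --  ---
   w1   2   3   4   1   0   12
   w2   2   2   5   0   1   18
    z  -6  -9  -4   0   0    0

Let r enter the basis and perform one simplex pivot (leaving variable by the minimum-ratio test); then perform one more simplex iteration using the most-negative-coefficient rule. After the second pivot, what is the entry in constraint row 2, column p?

2/3

Ratio test on column r — row 1: 12/4 = 3; row 2: 18/5 = 18/5. Minimum is 3 at row 1 (w1 leaves); pivot element 4.
Divide row 1 by 4; eliminate column r from the other rows.
Second iteration: most negative z-row entry is -6 in column q, so q enters.
Ratio test on column q — row 1: 3/(3/4) = 4; row 2: entry -7/4 ≤ 0. Minimum is 4 at row 1 (r leaves); pivot element 3/4.
Divide row 1 by 3/4; eliminate column q from the other rows.
After both pivots, the entry at constraint row 2, column p is 2/3.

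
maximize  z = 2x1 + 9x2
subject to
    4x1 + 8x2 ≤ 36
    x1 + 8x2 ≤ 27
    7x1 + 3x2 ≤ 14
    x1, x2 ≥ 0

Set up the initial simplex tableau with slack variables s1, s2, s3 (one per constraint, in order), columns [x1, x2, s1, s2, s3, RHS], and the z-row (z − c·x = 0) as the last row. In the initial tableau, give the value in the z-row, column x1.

The z-row carries the negated objective coefficients: the x1 entry is -2.

-2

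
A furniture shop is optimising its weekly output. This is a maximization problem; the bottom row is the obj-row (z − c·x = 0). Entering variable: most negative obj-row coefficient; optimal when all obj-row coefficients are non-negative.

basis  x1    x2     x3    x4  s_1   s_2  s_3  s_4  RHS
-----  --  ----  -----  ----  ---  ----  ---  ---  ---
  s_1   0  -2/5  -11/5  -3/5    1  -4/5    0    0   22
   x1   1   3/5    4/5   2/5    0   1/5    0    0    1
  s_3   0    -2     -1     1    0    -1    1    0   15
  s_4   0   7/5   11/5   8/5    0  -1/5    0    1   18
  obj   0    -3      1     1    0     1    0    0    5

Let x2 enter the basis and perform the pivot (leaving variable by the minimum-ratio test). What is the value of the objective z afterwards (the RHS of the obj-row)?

Ratio test on column x2 — row 1: entry -2/5 ≤ 0; row 2: 1/(3/5) = 5/3; row 3: entry -2 ≤ 0; row 4: 18/(7/5) = 90/7. Minimum is 5/3 at row 2 (x1 leaves); pivot element 3/5.
Pivot on row 2; the obj-row RHS becomes 5 − (-3)·(5/3) = 10.

10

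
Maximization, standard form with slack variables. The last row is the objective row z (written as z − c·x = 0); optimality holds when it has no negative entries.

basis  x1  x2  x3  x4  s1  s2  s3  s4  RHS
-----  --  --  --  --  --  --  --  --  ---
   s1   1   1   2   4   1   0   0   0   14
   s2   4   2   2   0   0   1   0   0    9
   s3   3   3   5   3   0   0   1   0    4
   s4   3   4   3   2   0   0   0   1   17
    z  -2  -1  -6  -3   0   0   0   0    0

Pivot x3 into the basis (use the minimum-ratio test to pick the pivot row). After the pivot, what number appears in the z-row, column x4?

Ratio test on column x3 — row 1: 14/2 = 7; row 2: 9/2 = 9/2; row 3: 4/5 = 4/5; row 4: 17/3 = 17/3. Minimum is 4/5 at row 3 (s3 leaves); pivot element 5.
Divide row 3 by 5; eliminate column x3 from the other rows.
z-row update in column x4: -3 − (-6)·(3/5) = 3/5.

3/5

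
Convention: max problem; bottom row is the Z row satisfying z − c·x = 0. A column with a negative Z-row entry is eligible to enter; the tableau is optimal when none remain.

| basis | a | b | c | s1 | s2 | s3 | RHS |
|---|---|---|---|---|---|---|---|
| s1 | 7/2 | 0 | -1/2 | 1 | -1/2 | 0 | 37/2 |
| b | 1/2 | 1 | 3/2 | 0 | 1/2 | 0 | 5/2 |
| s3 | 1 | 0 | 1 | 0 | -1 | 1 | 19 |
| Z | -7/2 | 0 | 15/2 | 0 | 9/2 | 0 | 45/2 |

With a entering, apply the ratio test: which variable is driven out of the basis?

b

Column a entries and ratios — s1: (37/2)/(7/2) = 37/7; b: (5/2)/(1/2) = 5; s3: 19/1 = 19.
Smallest ratio is 5 in the row of b, so b leaves.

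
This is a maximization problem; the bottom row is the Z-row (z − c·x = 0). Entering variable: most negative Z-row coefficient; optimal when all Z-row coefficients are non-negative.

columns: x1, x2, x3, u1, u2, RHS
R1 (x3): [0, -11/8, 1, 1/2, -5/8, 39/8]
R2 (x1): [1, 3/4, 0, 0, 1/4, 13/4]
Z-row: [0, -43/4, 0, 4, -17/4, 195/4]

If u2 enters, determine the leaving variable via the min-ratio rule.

x1

Column u2 entries and ratios — x3: -5/8 ≤ 0, skip; x1: (13/4)/(1/4) = 13.
Smallest ratio is 13 in the row of x1, so x1 leaves.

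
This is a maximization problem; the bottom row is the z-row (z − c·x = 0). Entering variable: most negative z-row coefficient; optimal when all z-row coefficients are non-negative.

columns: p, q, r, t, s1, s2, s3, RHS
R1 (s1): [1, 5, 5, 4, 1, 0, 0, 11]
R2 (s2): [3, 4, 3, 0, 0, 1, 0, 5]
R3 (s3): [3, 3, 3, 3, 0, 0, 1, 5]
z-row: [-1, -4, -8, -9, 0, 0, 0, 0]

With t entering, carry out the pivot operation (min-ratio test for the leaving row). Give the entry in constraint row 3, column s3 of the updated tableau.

1/3

Ratio test on column t — row 1: 11/4 = 11/4; row 2: entry 0 ≤ 0; row 3: 5/3 = 5/3. Minimum is 5/3 at row 3 (s3 leaves); pivot element 3.
Divide row 3 by 3; eliminate column t from the other rows.
In the new row 3, the s3 entry is the old entry divided by the pivot: 1/3 = 1/3.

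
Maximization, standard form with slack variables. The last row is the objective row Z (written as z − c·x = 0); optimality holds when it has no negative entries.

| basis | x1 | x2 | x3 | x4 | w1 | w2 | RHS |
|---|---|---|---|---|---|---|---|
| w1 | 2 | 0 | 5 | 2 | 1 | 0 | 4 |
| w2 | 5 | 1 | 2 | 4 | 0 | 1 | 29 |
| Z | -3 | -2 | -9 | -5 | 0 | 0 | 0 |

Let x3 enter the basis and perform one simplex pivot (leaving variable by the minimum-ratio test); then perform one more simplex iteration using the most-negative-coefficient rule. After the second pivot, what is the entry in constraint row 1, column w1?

1/5

Ratio test on column x3 — row 1: 4/5 = 4/5; row 2: 29/2 = 29/2. Minimum is 4/5 at row 1 (w1 leaves); pivot element 5.
Divide row 1 by 5; eliminate column x3 from the other rows.
Second iteration: most negative Z-row entry is -2 in column x2, so x2 enters.
Ratio test on column x2 — row 1: entry 0 ≤ 0; row 2: (137/5)/1 = 137/5. Minimum is 137/5 at row 2 (w2 leaves); pivot element 1.
Divide row 2 by 1; eliminate column x2 from the other rows.
After both pivots, the entry at constraint row 1, column w1 is 1/5.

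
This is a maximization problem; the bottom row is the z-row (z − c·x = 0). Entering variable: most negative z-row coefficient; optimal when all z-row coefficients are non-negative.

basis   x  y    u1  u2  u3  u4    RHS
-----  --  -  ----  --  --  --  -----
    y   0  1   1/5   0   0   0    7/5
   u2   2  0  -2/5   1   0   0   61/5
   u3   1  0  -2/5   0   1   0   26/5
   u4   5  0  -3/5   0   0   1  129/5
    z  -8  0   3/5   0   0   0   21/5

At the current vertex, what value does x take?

x is not in the basis, so in the current basic feasible solution x = 0.

0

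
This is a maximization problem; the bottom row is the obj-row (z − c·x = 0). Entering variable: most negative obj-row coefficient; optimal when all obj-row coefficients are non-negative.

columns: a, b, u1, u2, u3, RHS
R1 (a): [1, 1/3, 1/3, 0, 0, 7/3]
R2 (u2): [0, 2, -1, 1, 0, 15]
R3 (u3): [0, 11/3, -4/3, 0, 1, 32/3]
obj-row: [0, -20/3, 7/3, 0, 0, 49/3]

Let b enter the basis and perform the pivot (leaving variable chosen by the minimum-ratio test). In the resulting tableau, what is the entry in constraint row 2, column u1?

-3/11

Ratio test on column b — row 1: (7/3)/(1/3) = 7; row 2: 15/2 = 15/2; row 3: (32/3)/(11/3) = 32/11. Minimum is 32/11 at row 3 (u3 leaves); pivot element 11/3.
Divide row 3 by 11/3; eliminate column b from the other rows.
Row 2 update in column u1: -1 − 2·(-4/11) = -3/11.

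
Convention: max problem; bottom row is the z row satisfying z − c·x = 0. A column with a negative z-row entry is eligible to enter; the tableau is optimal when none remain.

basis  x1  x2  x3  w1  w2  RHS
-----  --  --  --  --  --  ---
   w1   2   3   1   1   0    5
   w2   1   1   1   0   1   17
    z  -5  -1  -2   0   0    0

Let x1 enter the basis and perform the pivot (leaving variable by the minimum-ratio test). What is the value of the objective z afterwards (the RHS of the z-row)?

25/2

Ratio test on column x1 — row 1: 5/2 = 5/2; row 2: 17/1 = 17. Minimum is 5/2 at row 1 (w1 leaves); pivot element 2.
Pivot on row 1; the z-row RHS becomes 0 − (-5)·(5/2) = 25/2.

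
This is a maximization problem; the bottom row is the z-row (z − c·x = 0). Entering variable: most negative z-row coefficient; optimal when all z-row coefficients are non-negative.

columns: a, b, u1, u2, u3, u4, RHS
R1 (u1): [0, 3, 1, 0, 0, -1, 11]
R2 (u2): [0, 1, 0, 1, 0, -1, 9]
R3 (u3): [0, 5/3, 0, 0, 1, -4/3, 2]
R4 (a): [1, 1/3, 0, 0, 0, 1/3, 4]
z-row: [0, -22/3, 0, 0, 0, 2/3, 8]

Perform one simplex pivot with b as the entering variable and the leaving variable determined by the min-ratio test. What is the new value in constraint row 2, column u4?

-1/5

Ratio test on column b — row 1: 11/3 = 11/3; row 2: 9/1 = 9; row 3: 2/(5/3) = 6/5; row 4: 4/(1/3) = 12. Minimum is 6/5 at row 3 (u3 leaves); pivot element 5/3.
Divide row 3 by 5/3; eliminate column b from the other rows.
Row 2 update in column u4: -1 − 1·(-4/5) = -1/5.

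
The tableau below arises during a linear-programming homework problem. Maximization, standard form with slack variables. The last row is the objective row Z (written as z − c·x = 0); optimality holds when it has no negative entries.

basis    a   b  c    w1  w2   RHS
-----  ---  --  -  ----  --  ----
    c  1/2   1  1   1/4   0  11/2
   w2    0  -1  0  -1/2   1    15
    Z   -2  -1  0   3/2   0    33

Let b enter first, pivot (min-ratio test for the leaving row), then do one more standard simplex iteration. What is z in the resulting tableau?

55

Ratio test on column b — row 1: (11/2)/1 = 11/2; row 2: entry -1 ≤ 0. Minimum is 11/2 at row 1 (c leaves); pivot element 1.
Pivot on row 1; the Z-row RHS becomes 33 − (-1)·(11/2) = 77/2.
Next entering variable (most negative Z-row entry -3/2): a.
Ratio test on column a — row 1: (11/2)/(1/2) = 11; row 2: (41/2)/(1/2) = 41. Minimum is 11 at row 1 (b leaves); pivot element 1/2.
After the second pivot the Z-row RHS is 77/2 − (-3/2)·11 = 55.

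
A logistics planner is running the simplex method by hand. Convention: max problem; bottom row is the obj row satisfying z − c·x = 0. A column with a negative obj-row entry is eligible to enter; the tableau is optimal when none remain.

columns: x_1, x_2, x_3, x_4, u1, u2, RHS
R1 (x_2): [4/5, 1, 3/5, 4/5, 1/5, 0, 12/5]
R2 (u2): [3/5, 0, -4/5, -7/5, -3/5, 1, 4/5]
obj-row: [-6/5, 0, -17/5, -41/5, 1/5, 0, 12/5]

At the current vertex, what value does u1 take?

0

u1 is not in the basis, so in the current basic feasible solution u1 = 0.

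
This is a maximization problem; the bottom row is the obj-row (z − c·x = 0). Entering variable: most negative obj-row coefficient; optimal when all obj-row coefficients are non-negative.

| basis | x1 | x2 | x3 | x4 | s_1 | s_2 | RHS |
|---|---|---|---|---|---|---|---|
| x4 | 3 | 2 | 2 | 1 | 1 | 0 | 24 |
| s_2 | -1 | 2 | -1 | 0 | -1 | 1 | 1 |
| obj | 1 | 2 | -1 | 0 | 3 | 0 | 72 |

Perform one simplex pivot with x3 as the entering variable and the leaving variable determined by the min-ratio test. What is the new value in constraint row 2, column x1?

Ratio test on column x3 — row 1: 24/2 = 12; row 2: entry -1 ≤ 0. Minimum is 12 at row 1 (x4 leaves); pivot element 2.
Divide row 1 by 2; eliminate column x3 from the other rows.
Row 2 update in column x1: -1 − (-1)·(3/2) = 1/2.

1/2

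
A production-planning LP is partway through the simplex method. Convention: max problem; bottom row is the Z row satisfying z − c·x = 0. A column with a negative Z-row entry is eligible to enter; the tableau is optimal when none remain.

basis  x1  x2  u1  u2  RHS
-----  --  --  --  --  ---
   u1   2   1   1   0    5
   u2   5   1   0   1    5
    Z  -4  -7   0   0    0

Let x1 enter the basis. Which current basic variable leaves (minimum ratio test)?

u2

Column x1 entries and ratios — u1: 5/2 = 5/2; u2: 5/5 = 1.
Smallest ratio is 1 in the row of u2, so u2 leaves.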